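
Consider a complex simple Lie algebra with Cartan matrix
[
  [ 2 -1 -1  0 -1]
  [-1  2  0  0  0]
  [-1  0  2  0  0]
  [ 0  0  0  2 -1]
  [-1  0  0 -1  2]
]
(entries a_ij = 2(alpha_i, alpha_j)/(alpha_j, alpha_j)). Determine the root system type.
The matrix has rank 5 with 2's on the diagonal. Reading the off-diagonal entries as Dynkin edges (a single edge where a_ij = a_ji = -1; a double or triple edge where a_ij * a_ji = 2 or 3), the diagram is a chain of 3 nodes with a fork of two nodes at one end (D_5). One simple-root ordering that puts it in standard form is (alpha_4, alpha_5, alpha_1, alpha_3, alpha_2). So the algebra is type D_5, i.e. so(10).

D5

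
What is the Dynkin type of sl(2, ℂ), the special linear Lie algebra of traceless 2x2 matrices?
type A_1

This is sl(2), which has dimension 2^2 - 1 = 3 and rank 2 - 1 = 1 (a Cartan subalgebra is the diagonal traceless matrices). In the classification of classical Lie algebras, the special linear algebra sl(n+1) has type A_n; here n = 1, so the Dynkin diagram is a chain of 1 nodes with single edges (A_1). Hence the type is A_1.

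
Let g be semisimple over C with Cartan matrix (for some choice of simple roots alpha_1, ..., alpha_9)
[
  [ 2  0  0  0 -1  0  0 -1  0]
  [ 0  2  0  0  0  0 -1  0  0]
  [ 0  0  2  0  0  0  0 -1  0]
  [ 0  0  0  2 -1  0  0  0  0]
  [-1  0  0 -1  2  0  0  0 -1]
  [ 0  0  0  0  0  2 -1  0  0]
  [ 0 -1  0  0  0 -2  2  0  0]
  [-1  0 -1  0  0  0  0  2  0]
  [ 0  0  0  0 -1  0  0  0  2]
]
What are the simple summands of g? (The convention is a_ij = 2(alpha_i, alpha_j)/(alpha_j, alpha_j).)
B_3 ⊕ D_6

The diagram associated to this matrix has two connected components: the simple roots {alpha_2, alpha_6, alpha_7} form a chain of 3 nodes with a double edge at one end; the terminal node there is the unique short simple root (B_3), and {alpha_1, alpha_3, alpha_4, alpha_5, alpha_8, alpha_9} form a chain of 4 nodes with a fork of two nodes at one end (D_6). A semisimple Lie algebra decomposes uniquely as the direct sum of simple ideals, one per connected component of its Dynkin diagram, so g ≅ B_3 ⊕ D_6 (dimension 21 + 66 = 87).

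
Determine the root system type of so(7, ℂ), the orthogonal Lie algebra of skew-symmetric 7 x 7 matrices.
B3

This is so(7) with 7 odd, which has dimension 7(7-1)/2 = 21 and rank (7-1)/2 = 3. In the classification of classical Lie algebras, the orthogonal algebra so(2n+1) in an odd number of variables has type B_n; here n = 3, so the Dynkin diagram is a chain of 3 nodes with a double edge at one end; the terminal node there is the unique short simple root (B_3). Hence the type is B_3.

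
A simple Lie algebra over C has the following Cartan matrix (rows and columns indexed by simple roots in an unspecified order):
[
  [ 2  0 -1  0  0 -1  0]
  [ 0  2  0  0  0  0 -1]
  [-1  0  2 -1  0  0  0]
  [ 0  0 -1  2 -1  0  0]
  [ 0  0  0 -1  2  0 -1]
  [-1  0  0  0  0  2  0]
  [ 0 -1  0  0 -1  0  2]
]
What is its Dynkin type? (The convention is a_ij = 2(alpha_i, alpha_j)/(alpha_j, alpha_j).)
The matrix has rank 7 with 2's on the diagonal. Reading the off-diagonal entries as Dynkin edges (a single edge where a_ij = a_ji = -1; a double or triple edge where a_ij * a_ji = 2 or 3), the diagram is a chain of 7 nodes with single edges (A_7). One simple-root ordering that puts it in standard form is (alpha_6, alpha_1, alpha_3, alpha_4, alpha_5, alpha_7, alpha_2). So the algebra is type A_7, i.e. sl(8).

A7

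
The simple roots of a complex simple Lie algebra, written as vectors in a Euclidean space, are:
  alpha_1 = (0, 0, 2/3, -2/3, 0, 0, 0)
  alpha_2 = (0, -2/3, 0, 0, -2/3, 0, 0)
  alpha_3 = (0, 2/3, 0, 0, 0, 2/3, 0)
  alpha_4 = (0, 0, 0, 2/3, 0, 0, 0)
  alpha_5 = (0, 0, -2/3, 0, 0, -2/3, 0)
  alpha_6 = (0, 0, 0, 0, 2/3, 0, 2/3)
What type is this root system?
Compute the Cartan integers a_ij = 2(alpha_i, alpha_j)/(alpha_j, alpha_j); the resulting 6x6 Cartan matrix is
[[2, 0, 0, -2, -1, 0], [0, 2, -1, 0, 0, -1], [0, -1, 2, 0, -1, 0], [-1, 0, 0, 2, 0, 0], [-1, 0, -1, 0, 2, 0], [0, -1, 0, 0, 0, 2]].
The roots have two lengths (squared-length ratio 2:1); the short ones are alpha_{4}. The associated Dynkin diagram is a chain of 6 nodes with a double edge at one end; the terminal node there is the unique short simple root (B_6), so the type is B_6 (the algebra so(13)).

type B_6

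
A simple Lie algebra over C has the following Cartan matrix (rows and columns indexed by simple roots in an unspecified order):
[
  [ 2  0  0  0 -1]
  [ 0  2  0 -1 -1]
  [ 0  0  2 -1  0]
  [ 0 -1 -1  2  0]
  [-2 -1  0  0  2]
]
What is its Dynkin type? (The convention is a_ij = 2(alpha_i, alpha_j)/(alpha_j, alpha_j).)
The matrix has rank 5 with 2's on the diagonal. Reading the off-diagonal entries as Dynkin edges (a single edge where a_ij = a_ji = -1; a double or triple edge where a_ij * a_ji = 2 or 3), the diagram is a chain of 5 nodes with a double edge at one end; the terminal node there is the unique short simple root (B_5). One simple-root ordering that puts it in standard form is (alpha_3, alpha_4, alpha_2, alpha_5, alpha_1). So the algebra is type B_5, i.e. so(11).

B_5 (so(11))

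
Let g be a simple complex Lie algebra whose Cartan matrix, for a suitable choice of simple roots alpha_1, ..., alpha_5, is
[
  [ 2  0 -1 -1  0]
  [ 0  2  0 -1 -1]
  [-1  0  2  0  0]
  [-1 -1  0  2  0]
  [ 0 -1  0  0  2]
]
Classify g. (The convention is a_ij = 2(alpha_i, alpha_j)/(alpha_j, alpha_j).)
The matrix has rank 5 with 2's on the diagonal. Reading the off-diagonal entries as Dynkin edges (a single edge where a_ij = a_ji = -1; a double or triple edge where a_ij * a_ji = 2 or 3), the diagram is a chain of 5 nodes with single edges (A_5). One simple-root ordering that puts it in standard form is (alpha_5, alpha_2, alpha_4, alpha_1, alpha_3). So the algebra is type A_5, i.e. sl(6).

type A_5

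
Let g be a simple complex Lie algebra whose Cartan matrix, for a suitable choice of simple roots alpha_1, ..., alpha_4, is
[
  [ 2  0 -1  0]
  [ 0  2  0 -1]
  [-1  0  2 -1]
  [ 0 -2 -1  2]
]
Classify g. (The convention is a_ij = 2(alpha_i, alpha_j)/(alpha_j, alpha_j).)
B_4 (so(9))

The matrix has rank 4 with 2's on the diagonal. Reading the off-diagonal entries as Dynkin edges (a single edge where a_ij = a_ji = -1; a double or triple edge where a_ij * a_ji = 2 or 3), the diagram is a chain of 4 nodes with a double edge at one end; the terminal node there is the unique short simple root (B_4). One simple-root ordering that puts it in standard form is (alpha_1, alpha_3, alpha_4, alpha_2). So the algebra is type B_4, i.e. so(9).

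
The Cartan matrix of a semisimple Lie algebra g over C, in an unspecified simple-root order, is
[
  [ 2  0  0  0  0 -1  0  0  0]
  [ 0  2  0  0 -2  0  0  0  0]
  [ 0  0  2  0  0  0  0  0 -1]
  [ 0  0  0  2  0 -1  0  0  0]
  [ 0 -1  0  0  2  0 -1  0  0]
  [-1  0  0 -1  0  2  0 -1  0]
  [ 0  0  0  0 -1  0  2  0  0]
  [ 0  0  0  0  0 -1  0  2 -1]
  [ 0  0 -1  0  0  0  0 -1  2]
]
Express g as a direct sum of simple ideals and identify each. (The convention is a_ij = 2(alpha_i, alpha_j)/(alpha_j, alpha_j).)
C3 ⊕ D6

The diagram associated to this matrix has two connected components: the simple roots {alpha_2, alpha_5, alpha_7} form a chain of 3 nodes with a double edge at one end; the terminal node there is the unique long simple root (C_3), and {alpha_1, alpha_3, alpha_4, alpha_6, alpha_8, alpha_9} form a chain of 4 nodes with a fork of two nodes at one end (D_6). A semisimple Lie algebra decomposes uniquely as the direct sum of simple ideals, one per connected component of its Dynkin diagram, so g ≅ C_3 ⊕ D_6 (dimension 21 + 66 = 87).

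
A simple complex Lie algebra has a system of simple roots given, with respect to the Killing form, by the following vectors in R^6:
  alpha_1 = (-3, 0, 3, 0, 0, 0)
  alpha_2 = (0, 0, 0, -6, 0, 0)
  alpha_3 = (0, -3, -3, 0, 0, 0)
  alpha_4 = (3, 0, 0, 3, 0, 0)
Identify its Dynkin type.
Compute the Cartan integers a_ij = 2(alpha_i, alpha_j)/(alpha_j, alpha_j); the resulting 4x4 Cartan matrix is
[[2, 0, -1, -1], [0, 2, 0, -2], [-1, 0, 2, 0], [-1, -1, 0, 2]].
The roots have two lengths (squared-length ratio 2:1); the short ones are alpha_{1,3,4}. The associated Dynkin diagram is a chain of 4 nodes with a double edge at one end; the terminal node there is the unique long simple root (C_4), so the type is C_4 (the algebra sp(8)).

type C_4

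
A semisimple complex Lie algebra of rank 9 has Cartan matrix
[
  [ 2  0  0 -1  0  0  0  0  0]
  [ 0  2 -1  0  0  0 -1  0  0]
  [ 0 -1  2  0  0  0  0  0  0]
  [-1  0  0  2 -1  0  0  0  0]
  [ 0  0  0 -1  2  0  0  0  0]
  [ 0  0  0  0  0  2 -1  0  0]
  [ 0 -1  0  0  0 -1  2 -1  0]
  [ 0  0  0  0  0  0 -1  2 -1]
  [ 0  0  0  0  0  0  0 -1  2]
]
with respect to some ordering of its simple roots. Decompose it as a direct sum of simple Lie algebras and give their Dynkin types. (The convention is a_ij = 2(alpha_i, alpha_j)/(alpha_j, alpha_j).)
The diagram associated to this matrix has two connected components: the simple roots {alpha_1, alpha_4, alpha_5} form a chain of 3 nodes with single edges (A_3), and {alpha_2, alpha_3, alpha_6, alpha_7, alpha_8, alpha_9} form a chain of 5 nodes with one extra node attached to the third node from one end (E_6). A semisimple Lie algebra decomposes uniquely as the direct sum of simple ideals, one per connected component of its Dynkin diagram, so g ≅ A_3 ⊕ E_6 (dimension 15 + 78 = 93).

A3 ⊕ E6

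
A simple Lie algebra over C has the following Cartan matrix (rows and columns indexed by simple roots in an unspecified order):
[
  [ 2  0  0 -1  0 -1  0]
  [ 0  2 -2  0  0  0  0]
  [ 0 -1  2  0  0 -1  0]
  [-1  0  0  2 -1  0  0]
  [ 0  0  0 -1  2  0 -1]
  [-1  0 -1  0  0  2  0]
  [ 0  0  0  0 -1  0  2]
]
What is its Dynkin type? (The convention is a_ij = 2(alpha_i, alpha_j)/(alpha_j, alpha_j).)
C7

The matrix has rank 7 with 2's on the diagonal. Reading the off-diagonal entries as Dynkin edges (a single edge where a_ij = a_ji = -1; a double or triple edge where a_ij * a_ji = 2 or 3), the diagram is a chain of 7 nodes with a double edge at one end; the terminal node there is the unique long simple root (C_7). One simple-root ordering that puts it in standard form is (alpha_7, alpha_5, alpha_4, alpha_1, alpha_6, alpha_3, alpha_2). So the algebra is type C_7, i.e. sp(14).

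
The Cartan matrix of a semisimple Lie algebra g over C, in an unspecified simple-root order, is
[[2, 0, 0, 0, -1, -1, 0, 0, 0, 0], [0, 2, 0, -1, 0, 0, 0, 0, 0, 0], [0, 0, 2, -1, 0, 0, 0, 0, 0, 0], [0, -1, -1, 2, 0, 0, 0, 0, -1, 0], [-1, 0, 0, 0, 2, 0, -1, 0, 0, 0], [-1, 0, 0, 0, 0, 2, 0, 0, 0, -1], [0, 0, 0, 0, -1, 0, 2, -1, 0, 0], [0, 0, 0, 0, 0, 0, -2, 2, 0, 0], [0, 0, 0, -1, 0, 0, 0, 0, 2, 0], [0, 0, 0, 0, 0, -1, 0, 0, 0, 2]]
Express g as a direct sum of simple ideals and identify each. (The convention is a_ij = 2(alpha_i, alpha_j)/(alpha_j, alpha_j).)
The diagram associated to this matrix has two connected components: the simple roots {alpha_1, alpha_5, alpha_6, alpha_7, alpha_8, alpha_10} form a chain of 6 nodes with a double edge at one end; the terminal node there is the unique long simple root (C_6), and {alpha_2, alpha_3, alpha_4, alpha_9} form a chain of 2 nodes with a fork of two nodes at one end (D_4). A semisimple Lie algebra decomposes uniquely as the direct sum of simple ideals, one per connected component of its Dynkin diagram, so g ≅ C_6 ⊕ D_4 (dimension 78 + 28 = 106).

C_6 (sp(12)) + D_4 (so(8))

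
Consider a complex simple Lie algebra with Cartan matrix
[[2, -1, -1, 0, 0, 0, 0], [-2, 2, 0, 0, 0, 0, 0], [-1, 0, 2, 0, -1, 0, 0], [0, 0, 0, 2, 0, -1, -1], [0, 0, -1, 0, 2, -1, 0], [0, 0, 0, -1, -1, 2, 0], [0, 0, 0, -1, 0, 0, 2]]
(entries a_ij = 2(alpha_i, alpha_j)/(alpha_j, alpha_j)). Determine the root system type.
The matrix has rank 7 with 2's on the diagonal. Reading the off-diagonal entries as Dynkin edges (a single edge where a_ij = a_ji = -1; a double or triple edge where a_ij * a_ji = 2 or 3), the diagram is a chain of 7 nodes with a double edge at one end; the terminal node there is the unique long simple root (C_7). One simple-root ordering that puts it in standard form is (alpha_7, alpha_4, alpha_6, alpha_5, alpha_3, alpha_1, alpha_2). So the algebra is type C_7, i.e. sp(14).

C_7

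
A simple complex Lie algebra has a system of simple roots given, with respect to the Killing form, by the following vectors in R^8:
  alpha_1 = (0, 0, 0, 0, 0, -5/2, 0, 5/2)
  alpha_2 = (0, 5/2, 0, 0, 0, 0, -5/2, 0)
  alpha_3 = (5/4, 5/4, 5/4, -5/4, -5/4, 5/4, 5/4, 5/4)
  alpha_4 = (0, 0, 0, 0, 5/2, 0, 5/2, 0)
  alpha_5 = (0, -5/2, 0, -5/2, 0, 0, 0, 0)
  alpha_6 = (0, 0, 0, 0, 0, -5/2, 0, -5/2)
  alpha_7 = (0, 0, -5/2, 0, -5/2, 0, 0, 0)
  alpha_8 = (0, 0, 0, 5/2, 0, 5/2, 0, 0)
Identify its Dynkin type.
Compute the Cartan integers a_ij = 2(alpha_i, alpha_j)/(alpha_j, alpha_j); the resulting 8x8 Cartan matrix is
[[2, 0, 0, 0, 0, 0, 0, -1], [0, 2, 0, -1, -1, 0, 0, 0], [0, 0, 2, 0, 0, -1, 0, 0], [0, -1, 0, 2, 0, 0, -1, 0], [0, -1, 0, 0, 2, 0, 0, -1], [0, 0, -1, 0, 0, 2, 0, -1], [0, 0, 0, -1, 0, 0, 2, 0], [-1, 0, 0, 0, -1, -1, 0, 2]].
All simple roots have the same length, so the diagram is simply laced. The associated Dynkin diagram is a chain of 7 nodes with one extra node attached to the third node from one end (E_8), so the type is E_8.

E_8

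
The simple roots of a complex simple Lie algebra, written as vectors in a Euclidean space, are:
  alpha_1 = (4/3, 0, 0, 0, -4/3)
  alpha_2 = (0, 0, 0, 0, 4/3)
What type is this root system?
Compute the Cartan integers a_ij = 2(alpha_i, alpha_j)/(alpha_j, alpha_j); the resulting 2x2 Cartan matrix is
[[2, -2], [-1, 2]].
The roots have two lengths (squared-length ratio 2:1); the short ones are alpha_{2}. The associated Dynkin diagram is a chain of 2 nodes with a double edge at one end; the terminal node there is the unique short simple root (B_2), so the type is B_2 (the algebra so(5)).

B_2 (so(5))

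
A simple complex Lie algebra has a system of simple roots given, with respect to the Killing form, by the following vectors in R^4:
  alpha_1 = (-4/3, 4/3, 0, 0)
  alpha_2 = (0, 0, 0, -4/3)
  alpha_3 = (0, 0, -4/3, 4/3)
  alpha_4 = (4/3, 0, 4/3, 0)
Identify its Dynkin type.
B_4 (so(9))

Compute the Cartan integers a_ij = 2(alpha_i, alpha_j)/(alpha_j, alpha_j); the resulting 4x4 Cartan matrix is
[[2, 0, 0, -1], [0, 2, -1, 0], [0, -2, 2, -1], [-1, 0, -1, 2]].
The roots have two lengths (squared-length ratio 2:1); the short ones are alpha_{2}. The associated Dynkin diagram is a chain of 4 nodes with a double edge at one end; the terminal node there is the unique short simple root (B_4), so the type is B_4 (the algebra so(9)).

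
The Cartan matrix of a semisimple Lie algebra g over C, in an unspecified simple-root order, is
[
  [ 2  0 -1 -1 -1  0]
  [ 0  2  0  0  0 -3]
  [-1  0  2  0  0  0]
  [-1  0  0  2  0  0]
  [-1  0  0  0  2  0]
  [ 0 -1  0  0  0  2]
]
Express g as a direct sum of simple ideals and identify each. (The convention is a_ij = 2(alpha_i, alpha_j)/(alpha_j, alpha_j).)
D4 + G2

The diagram associated to this matrix has two connected components: the simple roots {alpha_1, alpha_3, alpha_4, alpha_5} form a chain of 2 nodes with a fork of two nodes at one end (D_4), and {alpha_2, alpha_6} form two nodes joined by a triple edge (G_2). A semisimple Lie algebra decomposes uniquely as the direct sum of simple ideals, one per connected component of its Dynkin diagram, so g ≅ D_4 ⊕ G_2 (dimension 28 + 14 = 42).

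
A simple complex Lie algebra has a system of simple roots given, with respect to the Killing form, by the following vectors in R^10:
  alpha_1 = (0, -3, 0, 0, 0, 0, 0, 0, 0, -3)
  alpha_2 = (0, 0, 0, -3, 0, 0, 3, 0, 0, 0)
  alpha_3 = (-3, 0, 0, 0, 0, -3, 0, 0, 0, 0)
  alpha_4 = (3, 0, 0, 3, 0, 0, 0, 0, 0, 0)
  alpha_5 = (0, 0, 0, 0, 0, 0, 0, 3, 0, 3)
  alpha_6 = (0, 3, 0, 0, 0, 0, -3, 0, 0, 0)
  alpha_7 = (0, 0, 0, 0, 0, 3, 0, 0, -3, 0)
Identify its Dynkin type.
Compute the Cartan integers a_ij = 2(alpha_i, alpha_j)/(alpha_j, alpha_j); the resulting 7x7 Cartan matrix is
[[2, 0, 0, 0, -1, -1, 0], [0, 2, 0, -1, 0, -1, 0], [0, 0, 2, -1, 0, 0, -1], [0, -1, -1, 2, 0, 0, 0], [-1, 0, 0, 0, 2, 0, 0], [-1, -1, 0, 0, 0, 2, 0], [0, 0, -1, 0, 0, 0, 2]].
All simple roots have the same length, so the diagram is simply laced. The associated Dynkin diagram is a chain of 7 nodes with single edges (A_7), so the type is A_7 (the algebra sl(8)).

type A_7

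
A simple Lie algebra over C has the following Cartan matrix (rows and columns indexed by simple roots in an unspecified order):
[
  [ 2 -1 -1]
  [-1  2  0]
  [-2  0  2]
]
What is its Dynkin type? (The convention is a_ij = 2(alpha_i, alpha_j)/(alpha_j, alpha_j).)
The matrix has rank 3 with 2's on the diagonal. Reading the off-diagonal entries as Dynkin edges (a single edge where a_ij = a_ji = -1; a double or triple edge where a_ij * a_ji = 2 or 3), the diagram is a chain of 3 nodes with a double edge at one end; the terminal node there is the unique long simple root (C_3). One simple-root ordering that puts it in standard form is (alpha_2, alpha_1, alpha_3). So the algebra is type C_3, i.e. sp(6).

type C_3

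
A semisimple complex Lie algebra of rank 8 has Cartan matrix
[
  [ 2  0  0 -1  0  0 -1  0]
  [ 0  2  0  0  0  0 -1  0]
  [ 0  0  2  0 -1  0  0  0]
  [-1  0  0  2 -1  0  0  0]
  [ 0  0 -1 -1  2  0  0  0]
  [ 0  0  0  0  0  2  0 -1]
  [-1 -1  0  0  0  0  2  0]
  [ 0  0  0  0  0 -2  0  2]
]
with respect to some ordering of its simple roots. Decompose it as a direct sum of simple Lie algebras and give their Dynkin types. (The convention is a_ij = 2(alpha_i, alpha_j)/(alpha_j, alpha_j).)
A6 + B2

The diagram associated to this matrix has two connected components: the simple roots {alpha_1, alpha_2, alpha_3, alpha_4, alpha_5, alpha_7} form a chain of 6 nodes with single edges (A_6), and {alpha_6, alpha_8} form a chain of 2 nodes with a double edge at one end; the terminal node there is the unique short simple root (B_2). A semisimple Lie algebra decomposes uniquely as the direct sum of simple ideals, one per connected component of its Dynkin diagram, so g ≅ A_6 ⊕ B_2 (dimension 48 + 10 = 58).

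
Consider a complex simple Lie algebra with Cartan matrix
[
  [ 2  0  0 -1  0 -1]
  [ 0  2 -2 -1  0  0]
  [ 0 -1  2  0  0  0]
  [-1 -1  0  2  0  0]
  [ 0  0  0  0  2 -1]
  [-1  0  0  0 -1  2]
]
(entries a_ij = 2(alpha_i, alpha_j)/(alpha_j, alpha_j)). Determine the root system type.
The matrix has rank 6 with 2's on the diagonal. Reading the off-diagonal entries as Dynkin edges (a single edge where a_ij = a_ji = -1; a double or triple edge where a_ij * a_ji = 2 or 3), the diagram is a chain of 6 nodes with a double edge at one end; the terminal node there is the unique short simple root (B_6). One simple-root ordering that puts it in standard form is (alpha_5, alpha_6, alpha_1, alpha_4, alpha_2, alpha_3). So the algebra is type B_6, i.e. so(13).

type B_6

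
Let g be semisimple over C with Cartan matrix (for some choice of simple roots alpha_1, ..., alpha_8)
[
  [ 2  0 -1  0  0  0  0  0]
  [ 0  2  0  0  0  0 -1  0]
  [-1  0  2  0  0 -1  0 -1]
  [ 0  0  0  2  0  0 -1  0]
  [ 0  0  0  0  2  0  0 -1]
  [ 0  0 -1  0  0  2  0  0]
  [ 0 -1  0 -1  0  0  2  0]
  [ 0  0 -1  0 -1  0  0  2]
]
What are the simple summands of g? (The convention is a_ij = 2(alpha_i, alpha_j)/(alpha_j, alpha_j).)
The diagram associated to this matrix has two connected components: the simple roots {alpha_2, alpha_4, alpha_7} form a chain of 3 nodes with single edges (A_3), and {alpha_1, alpha_3, alpha_5, alpha_6, alpha_8} form a chain of 3 nodes with a fork of two nodes at one end (D_5). A semisimple Lie algebra decomposes uniquely as the direct sum of simple ideals, one per connected component of its Dynkin diagram, so g ≅ A_3 ⊕ D_5 (dimension 15 + 45 = 60).

A_3 (sl(4)) ⊕ D_5 (so(10))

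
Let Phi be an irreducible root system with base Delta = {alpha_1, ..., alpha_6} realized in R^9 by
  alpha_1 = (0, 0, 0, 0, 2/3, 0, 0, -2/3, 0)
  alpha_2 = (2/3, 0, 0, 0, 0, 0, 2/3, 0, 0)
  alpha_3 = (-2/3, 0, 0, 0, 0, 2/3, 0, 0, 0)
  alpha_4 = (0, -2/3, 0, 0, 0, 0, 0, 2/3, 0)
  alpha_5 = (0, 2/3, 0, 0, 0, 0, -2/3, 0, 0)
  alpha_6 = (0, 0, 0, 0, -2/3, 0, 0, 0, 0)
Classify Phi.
B_6

Compute the Cartan integers a_ij = 2(alpha_i, alpha_j)/(alpha_j, alpha_j); the resulting 6x6 Cartan matrix is
[[2, 0, 0, -1, 0, -2], [0, 2, -1, 0, -1, 0], [0, -1, 2, 0, 0, 0], [-1, 0, 0, 2, -1, 0], [0, -1, 0, -1, 2, 0], [-1, 0, 0, 0, 0, 2]].
The roots have two lengths (squared-length ratio 2:1); the short ones are alpha_{6}. The associated Dynkin diagram is a chain of 6 nodes with a double edge at one end; the terminal node there is the unique short simple root (B_6), so the type is B_6 (the algebra so(13)).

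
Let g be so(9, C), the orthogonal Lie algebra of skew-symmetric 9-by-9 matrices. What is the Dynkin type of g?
B_4

This is so(9) with 9 odd, which has dimension 9(9-1)/2 = 36 and rank (9-1)/2 = 4. In the classification of classical Lie algebras, the orthogonal algebra so(2n+1) in an odd number of variables has type B_n; here n = 4, so the Dynkin diagram is a chain of 4 nodes with a double edge at one end; the terminal node there is the unique short simple root (B_4). Hence the type is B_4.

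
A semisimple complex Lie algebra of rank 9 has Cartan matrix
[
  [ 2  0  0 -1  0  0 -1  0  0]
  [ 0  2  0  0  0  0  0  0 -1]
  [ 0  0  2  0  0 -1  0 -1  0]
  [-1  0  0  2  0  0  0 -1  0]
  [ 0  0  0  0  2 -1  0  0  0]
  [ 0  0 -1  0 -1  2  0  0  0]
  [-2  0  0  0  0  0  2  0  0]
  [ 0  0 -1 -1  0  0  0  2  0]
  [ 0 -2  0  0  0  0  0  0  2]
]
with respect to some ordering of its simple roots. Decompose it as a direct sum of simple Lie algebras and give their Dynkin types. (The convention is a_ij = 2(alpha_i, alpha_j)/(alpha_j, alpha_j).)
B_2 (so(5)) ⊕ C_7 (sp(14))

The diagram associated to this matrix has two connected components: the simple roots {alpha_2, alpha_9} form a chain of 2 nodes with a double edge at one end; the terminal node there is the unique short simple root (B_2), and {alpha_1, alpha_3, alpha_4, alpha_5, alpha_6, alpha_7, alpha_8} form a chain of 7 nodes with a double edge at one end; the terminal node there is the unique long simple root (C_7). A semisimple Lie algebra decomposes uniquely as the direct sum of simple ideals, one per connected component of its Dynkin diagram, so g ≅ B_2 ⊕ C_7 (dimension 10 + 105 = 115).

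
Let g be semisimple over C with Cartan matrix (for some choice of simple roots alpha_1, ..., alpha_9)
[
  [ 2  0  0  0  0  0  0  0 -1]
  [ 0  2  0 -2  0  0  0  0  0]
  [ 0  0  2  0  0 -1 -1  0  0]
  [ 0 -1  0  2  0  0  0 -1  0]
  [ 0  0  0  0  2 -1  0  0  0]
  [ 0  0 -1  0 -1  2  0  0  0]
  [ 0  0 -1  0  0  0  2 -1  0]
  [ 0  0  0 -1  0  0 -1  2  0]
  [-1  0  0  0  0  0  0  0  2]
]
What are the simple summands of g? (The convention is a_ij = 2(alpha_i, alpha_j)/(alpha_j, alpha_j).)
The diagram associated to this matrix has two connected components: the simple roots {alpha_1, alpha_9} form a chain of 2 nodes with single edges (A_2), and {alpha_2, alpha_3, alpha_4, alpha_5, alpha_6, alpha_7, alpha_8} form a chain of 7 nodes with a double edge at one end; the terminal node there is the unique long simple root (C_7). A semisimple Lie algebra decomposes uniquely as the direct sum of simple ideals, one per connected component of its Dynkin diagram, so g ≅ A_2 ⊕ C_7 (dimension 8 + 105 = 113).

A_2 (sl(3)) ⊕ C_7 (sp(14))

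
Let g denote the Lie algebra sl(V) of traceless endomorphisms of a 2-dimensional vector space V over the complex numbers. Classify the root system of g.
A_1

This is sl(2), which has dimension 2^2 - 1 = 3 and rank 2 - 1 = 1 (a Cartan subalgebra is the diagonal traceless matrices). In the classification of classical Lie algebras, the special linear algebra sl(n+1) has type A_n; here n = 1, so the Dynkin diagram is a chain of 1 nodes with single edges (A_1). Hence the type is A_1.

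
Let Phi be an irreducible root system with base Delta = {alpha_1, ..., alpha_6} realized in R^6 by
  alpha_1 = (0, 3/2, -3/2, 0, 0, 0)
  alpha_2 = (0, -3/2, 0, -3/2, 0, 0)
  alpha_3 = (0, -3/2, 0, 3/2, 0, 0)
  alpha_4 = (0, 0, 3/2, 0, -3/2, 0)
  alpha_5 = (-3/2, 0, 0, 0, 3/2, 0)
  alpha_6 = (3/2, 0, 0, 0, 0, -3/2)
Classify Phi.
D_6 (so(12))

Compute the Cartan integers a_ij = 2(alpha_i, alpha_j)/(alpha_j, alpha_j); the resulting 6x6 Cartan matrix is
[[2, -1, -1, -1, 0, 0], [-1, 2, 0, 0, 0, 0], [-1, 0, 2, 0, 0, 0], [-1, 0, 0, 2, -1, 0], [0, 0, 0, -1, 2, -1], [0, 0, 0, 0, -1, 2]].
All simple roots have the same length, so the diagram is simply laced. The associated Dynkin diagram is a chain of 4 nodes with a fork of two nodes at one end (D_6), so the type is D_6 (the algebra so(12)).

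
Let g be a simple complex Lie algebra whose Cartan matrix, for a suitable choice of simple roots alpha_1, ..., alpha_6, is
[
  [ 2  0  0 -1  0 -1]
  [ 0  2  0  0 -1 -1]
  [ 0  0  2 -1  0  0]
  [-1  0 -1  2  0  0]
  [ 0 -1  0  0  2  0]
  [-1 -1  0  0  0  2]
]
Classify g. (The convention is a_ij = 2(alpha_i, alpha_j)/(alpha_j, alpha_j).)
The matrix has rank 6 with 2's on the diagonal. Reading the off-diagonal entries as Dynkin edges (a single edge where a_ij = a_ji = -1; a double or triple edge where a_ij * a_ji = 2 or 3), the diagram is a chain of 6 nodes with single edges (A_6). One simple-root ordering that puts it in standard form is (alpha_3, alpha_4, alpha_1, alpha_6, alpha_2, alpha_5). So the algebra is type A_6, i.e. sl(7).

A6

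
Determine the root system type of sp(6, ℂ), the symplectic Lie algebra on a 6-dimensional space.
This is sp(6), which has dimension 6(6+1)/2 = 21 and rank 6/2 = 3. In the classification of classical Lie algebras, the symplectic algebra sp(2n) has type C_n; here n = 3, so the Dynkin diagram is a chain of 3 nodes with a double edge at one end; the terminal node there is the unique long simple root (C_3). Hence the type is C_3.

type C_3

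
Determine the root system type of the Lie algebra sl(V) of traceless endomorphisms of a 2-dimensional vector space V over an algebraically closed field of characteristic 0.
This is sl(2), which has dimension 2^2 - 1 = 3 and rank 2 - 1 = 1 (a Cartan subalgebra is the diagonal traceless matrices). In the classification of classical Lie algebras, the special linear algebra sl(n+1) has type A_n; here n = 1, so the Dynkin diagram is a chain of 1 nodes with single edges (A_1). Hence the type is A_1.

A_1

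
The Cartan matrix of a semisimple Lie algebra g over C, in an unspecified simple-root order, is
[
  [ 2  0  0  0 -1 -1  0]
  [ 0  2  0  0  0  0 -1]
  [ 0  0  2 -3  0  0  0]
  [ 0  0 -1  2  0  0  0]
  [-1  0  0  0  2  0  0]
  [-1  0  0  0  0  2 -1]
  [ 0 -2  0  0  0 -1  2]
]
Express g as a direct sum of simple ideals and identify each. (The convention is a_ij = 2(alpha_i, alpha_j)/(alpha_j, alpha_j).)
B_5 (so(11)) + G_2

The diagram associated to this matrix has two connected components: the simple roots {alpha_1, alpha_2, alpha_5, alpha_6, alpha_7} form a chain of 5 nodes with a double edge at one end; the terminal node there is the unique short simple root (B_5), and {alpha_3, alpha_4} form two nodes joined by a triple edge (G_2). A semisimple Lie algebra decomposes uniquely as the direct sum of simple ideals, one per connected component of its Dynkin diagram, so g ≅ B_5 ⊕ G_2 (dimension 55 + 14 = 69).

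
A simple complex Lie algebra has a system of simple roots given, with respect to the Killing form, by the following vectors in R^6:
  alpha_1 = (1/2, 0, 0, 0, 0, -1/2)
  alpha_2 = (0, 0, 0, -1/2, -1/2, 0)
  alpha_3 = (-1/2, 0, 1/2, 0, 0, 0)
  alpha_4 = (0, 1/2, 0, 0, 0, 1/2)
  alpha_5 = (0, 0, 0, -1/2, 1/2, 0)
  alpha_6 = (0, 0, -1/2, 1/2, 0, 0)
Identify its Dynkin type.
type D_6

Compute the Cartan integers a_ij = 2(alpha_i, alpha_j)/(alpha_j, alpha_j); the resulting 6x6 Cartan matrix is
[[2, 0, -1, -1, 0, 0], [0, 2, 0, 0, 0, -1], [-1, 0, 2, 0, 0, -1], [-1, 0, 0, 2, 0, 0], [0, 0, 0, 0, 2, -1], [0, -1, -1, 0, -1, 2]].
All simple roots have the same length, so the diagram is simply laced. The associated Dynkin diagram is a chain of 4 nodes with a fork of two nodes at one end (D_6), so the type is D_6 (the algebra so(12)).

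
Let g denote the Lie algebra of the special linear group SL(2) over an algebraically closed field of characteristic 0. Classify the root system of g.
This is sl(2), which has dimension 2^2 - 1 = 3 and rank 2 - 1 = 1 (a Cartan subalgebra is the diagonal traceless matrices). In the classification of classical Lie algebras, the special linear algebra sl(n+1) has type A_n; here n = 1, so the Dynkin diagram is a chain of 1 nodes with single edges (A_1). Hence the type is A_1.

A_1 (sl(2))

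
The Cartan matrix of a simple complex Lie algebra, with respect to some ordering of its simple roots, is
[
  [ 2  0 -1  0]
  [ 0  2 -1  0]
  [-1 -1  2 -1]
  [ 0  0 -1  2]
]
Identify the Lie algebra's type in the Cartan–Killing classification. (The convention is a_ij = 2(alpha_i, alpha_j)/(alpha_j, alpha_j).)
type D_4

The matrix has rank 4 with 2's on the diagonal. Reading the off-diagonal entries as Dynkin edges (a single edge where a_ij = a_ji = -1; a double or triple edge where a_ij * a_ji = 2 or 3), the diagram is a chain of 2 nodes with a fork of two nodes at one end (D_4). One simple-root ordering that puts it in standard form is (alpha_4, alpha_3, alpha_2, alpha_1). So the algebra is type D_4, i.e. so(8).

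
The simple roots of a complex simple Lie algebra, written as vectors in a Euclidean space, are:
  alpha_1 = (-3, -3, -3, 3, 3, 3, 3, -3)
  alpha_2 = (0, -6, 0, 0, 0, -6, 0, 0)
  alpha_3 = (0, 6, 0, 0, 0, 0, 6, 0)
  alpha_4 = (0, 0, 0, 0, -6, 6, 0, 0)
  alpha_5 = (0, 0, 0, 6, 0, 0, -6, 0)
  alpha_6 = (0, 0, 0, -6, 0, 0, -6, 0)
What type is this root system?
Compute the Cartan integers a_ij = 2(alpha_i, alpha_j)/(alpha_j, alpha_j); the resulting 6x6 Cartan matrix is
[[2, 0, 0, 0, 0, -1], [0, 2, -1, -1, 0, 0], [0, -1, 2, 0, -1, -1], [0, -1, 0, 2, 0, 0], [0, 0, -1, 0, 2, 0], [-1, 0, -1, 0, 0, 2]].
All simple roots have the same length, so the diagram is simply laced. The associated Dynkin diagram is a chain of 5 nodes with one extra node attached to the third node from one end (E_6), so the type is E_6.

E_6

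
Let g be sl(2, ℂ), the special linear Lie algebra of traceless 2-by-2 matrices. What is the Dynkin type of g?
This is sl(2), which has dimension 2^2 - 1 = 3 and rank 2 - 1 = 1 (a Cartan subalgebra is the diagonal traceless matrices). In the classification of classical Lie algebras, the special linear algebra sl(n+1) has type A_n; here n = 1, so the Dynkin diagram is a chain of 1 nodes with single edges (A_1). Hence the type is A_1.

type A_1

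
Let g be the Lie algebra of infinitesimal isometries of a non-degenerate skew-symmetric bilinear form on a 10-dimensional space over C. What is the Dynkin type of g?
This is sp(10), which has dimension 10(10+1)/2 = 55 and rank 10/2 = 5. In the classification of classical Lie algebras, the symplectic algebra sp(2n) has type C_n; here n = 5, so the Dynkin diagram is a chain of 5 nodes with a double edge at one end; the terminal node there is the unique long simple root (C_5). Hence the type is C_5.

C5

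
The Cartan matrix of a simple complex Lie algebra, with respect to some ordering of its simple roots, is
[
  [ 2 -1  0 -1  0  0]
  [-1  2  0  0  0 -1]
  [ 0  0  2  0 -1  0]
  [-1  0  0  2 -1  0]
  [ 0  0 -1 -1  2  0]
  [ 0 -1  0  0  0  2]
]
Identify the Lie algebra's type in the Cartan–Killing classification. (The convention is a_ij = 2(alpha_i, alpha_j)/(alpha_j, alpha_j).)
The matrix has rank 6 with 2's on the diagonal. Reading the off-diagonal entries as Dynkin edges (a single edge where a_ij = a_ji = -1; a double or triple edge where a_ij * a_ji = 2 or 3), the diagram is a chain of 6 nodes with single edges (A_6). One simple-root ordering that puts it in standard form is (alpha_6, alpha_2, alpha_1, alpha_4, alpha_5, alpha_3). So the algebra is type A_6, i.e. sl(7).

type A_6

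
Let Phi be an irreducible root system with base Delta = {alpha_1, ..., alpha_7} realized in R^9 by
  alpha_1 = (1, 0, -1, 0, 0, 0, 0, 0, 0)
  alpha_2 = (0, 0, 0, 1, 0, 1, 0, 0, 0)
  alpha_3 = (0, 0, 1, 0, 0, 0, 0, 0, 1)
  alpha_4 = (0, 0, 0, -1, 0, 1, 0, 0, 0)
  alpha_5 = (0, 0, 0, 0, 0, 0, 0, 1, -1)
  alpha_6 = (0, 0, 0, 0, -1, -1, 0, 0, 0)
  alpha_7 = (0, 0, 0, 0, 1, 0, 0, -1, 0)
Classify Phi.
Compute the Cartan integers a_ij = 2(alpha_i, alpha_j)/(alpha_j, alpha_j); the resulting 7x7 Cartan matrix is
[[2, 0, -1, 0, 0, 0, 0], [0, 2, 0, 0, 0, -1, 0], [-1, 0, 2, 0, -1, 0, 0], [0, 0, 0, 2, 0, -1, 0], [0, 0, -1, 0, 2, 0, -1], [0, -1, 0, -1, 0, 2, -1], [0, 0, 0, 0, -1, -1, 2]].
All simple roots have the same length, so the diagram is simply laced. The associated Dynkin diagram is a chain of 5 nodes with a fork of two nodes at one end (D_7), so the type is D_7 (the algebra so(14)).

type D_7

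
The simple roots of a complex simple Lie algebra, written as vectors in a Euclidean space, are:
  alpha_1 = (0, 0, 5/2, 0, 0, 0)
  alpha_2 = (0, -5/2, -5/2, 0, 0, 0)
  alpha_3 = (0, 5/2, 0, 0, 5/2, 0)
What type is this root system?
B_3

Compute the Cartan integers a_ij = 2(alpha_i, alpha_j)/(alpha_j, alpha_j); the resulting 3x3 Cartan matrix is
[[2, -1, 0], [-2, 2, -1], [0, -1, 2]].
The roots have two lengths (squared-length ratio 2:1); the short ones are alpha_{1}. The associated Dynkin diagram is a chain of 3 nodes with a double edge at one end; the terminal node there is the unique short simple root (B_3), so the type is B_3 (the algebra so(7)).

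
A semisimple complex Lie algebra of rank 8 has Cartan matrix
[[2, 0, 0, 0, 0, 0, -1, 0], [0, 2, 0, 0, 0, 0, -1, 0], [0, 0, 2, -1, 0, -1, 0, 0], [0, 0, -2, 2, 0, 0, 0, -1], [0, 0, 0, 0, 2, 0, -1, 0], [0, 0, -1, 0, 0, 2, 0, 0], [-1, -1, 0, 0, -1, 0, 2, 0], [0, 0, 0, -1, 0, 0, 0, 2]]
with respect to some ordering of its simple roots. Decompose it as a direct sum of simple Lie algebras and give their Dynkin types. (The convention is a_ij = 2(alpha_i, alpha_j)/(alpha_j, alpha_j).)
D_4 (so(8)) + F_4

The diagram associated to this matrix has two connected components: the simple roots {alpha_1, alpha_2, alpha_5, alpha_7} form a chain of 2 nodes with a fork of two nodes at one end (D_4), and {alpha_3, alpha_4, alpha_6, alpha_8} form a chain of 4 nodes with a double edge between the middle two (F_4). A semisimple Lie algebra decomposes uniquely as the direct sum of simple ideals, one per connected component of its Dynkin diagram, so g ≅ D_4 ⊕ F_4 (dimension 28 + 52 = 80).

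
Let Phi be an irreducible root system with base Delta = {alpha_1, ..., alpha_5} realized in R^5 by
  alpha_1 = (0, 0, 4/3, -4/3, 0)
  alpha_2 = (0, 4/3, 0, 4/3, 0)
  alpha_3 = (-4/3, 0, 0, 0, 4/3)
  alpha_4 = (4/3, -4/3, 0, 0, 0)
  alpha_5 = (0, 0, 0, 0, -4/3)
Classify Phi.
Compute the Cartan integers a_ij = 2(alpha_i, alpha_j)/(alpha_j, alpha_j); the resulting 5x5 Cartan matrix is
[[2, -1, 0, 0, 0], [-1, 2, 0, -1, 0], [0, 0, 2, -1, -2], [0, -1, -1, 2, 0], [0, 0, -1, 0, 2]].
The roots have two lengths (squared-length ratio 2:1); the short ones are alpha_{5}. The associated Dynkin diagram is a chain of 5 nodes with a double edge at one end; the terminal node there is the unique short simple root (B_5), so the type is B_5 (the algebra so(11)).

type B_5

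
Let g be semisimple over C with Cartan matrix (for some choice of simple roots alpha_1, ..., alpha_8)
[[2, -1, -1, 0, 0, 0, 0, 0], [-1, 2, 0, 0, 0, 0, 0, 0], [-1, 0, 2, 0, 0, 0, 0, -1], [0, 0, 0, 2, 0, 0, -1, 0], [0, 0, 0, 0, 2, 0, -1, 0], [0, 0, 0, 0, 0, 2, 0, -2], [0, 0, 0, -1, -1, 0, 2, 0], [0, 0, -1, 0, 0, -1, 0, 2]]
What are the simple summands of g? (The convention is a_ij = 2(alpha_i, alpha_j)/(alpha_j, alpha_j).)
The diagram associated to this matrix has two connected components: the simple roots {alpha_4, alpha_5, alpha_7} form a chain of 3 nodes with single edges (A_3), and {alpha_1, alpha_2, alpha_3, alpha_6, alpha_8} form a chain of 5 nodes with a double edge at one end; the terminal node there is the unique long simple root (C_5). A semisimple Lie algebra decomposes uniquely as the direct sum of simple ideals, one per connected component of its Dynkin diagram, so g ≅ A_3 ⊕ C_5 (dimension 15 + 55 = 70).

A_3 (sl(4)) + C_5 (sp(10))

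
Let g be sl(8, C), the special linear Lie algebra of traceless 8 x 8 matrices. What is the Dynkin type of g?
type A_7

This is sl(8), which has dimension 8^2 - 1 = 63 and rank 8 - 1 = 7 (a Cartan subalgebra is the diagonal traceless matrices). In the classification of classical Lie algebras, the special linear algebra sl(n+1) has type A_n; here n = 7, so the Dynkin diagram is a chain of 7 nodes with single edges (A_7). Hence the type is A_7.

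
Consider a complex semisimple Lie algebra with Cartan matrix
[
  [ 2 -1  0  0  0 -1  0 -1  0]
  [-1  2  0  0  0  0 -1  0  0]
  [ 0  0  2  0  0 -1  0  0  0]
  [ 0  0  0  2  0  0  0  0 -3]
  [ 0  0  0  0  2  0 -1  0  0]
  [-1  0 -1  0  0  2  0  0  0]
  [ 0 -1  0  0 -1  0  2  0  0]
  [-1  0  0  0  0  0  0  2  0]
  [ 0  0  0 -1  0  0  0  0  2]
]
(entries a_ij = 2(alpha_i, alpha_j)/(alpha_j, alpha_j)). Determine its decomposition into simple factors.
E7 ⊕ G2

The diagram associated to this matrix has two connected components: the simple roots {alpha_1, alpha_2, alpha_3, alpha_5, alpha_6, alpha_7, alpha_8} form a chain of 6 nodes with one extra node attached to the third node from one end (E_7), and {alpha_4, alpha_9} form two nodes joined by a triple edge (G_2). A semisimple Lie algebra decomposes uniquely as the direct sum of simple ideals, one per connected component of its Dynkin diagram, so g ≅ E_7 ⊕ G_2 (dimension 133 + 14 = 147).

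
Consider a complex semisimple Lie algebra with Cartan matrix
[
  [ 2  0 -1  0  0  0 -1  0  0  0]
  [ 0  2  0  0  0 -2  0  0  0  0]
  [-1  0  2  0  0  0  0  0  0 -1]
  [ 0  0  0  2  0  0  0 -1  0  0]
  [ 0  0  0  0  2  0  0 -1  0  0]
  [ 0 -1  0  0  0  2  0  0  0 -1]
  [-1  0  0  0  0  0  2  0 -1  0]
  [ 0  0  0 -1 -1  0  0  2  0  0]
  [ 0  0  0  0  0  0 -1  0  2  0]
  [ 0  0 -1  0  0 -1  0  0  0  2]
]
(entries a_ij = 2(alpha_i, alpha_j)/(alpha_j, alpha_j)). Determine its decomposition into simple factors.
A_3 ⊕ C_7

The diagram associated to this matrix has two connected components: the simple roots {alpha_4, alpha_5, alpha_8} form a chain of 3 nodes with single edges (A_3), and {alpha_1, alpha_2, alpha_3, alpha_6, alpha_7, alpha_9, alpha_10} form a chain of 7 nodes with a double edge at one end; the terminal node there is the unique long simple root (C_7). A semisimple Lie algebra decomposes uniquely as the direct sum of simple ideals, one per connected component of its Dynkin diagram, so g ≅ A_3 ⊕ C_7 (dimension 15 + 105 = 120).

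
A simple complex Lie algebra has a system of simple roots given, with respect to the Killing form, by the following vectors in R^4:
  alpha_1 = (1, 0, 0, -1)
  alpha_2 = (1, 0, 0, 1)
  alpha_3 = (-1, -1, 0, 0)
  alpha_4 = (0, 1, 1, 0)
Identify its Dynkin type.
type D_4

Compute the Cartan integers a_ij = 2(alpha_i, alpha_j)/(alpha_j, alpha_j); the resulting 4x4 Cartan matrix is
[[2, 0, -1, 0], [0, 2, -1, 0], [-1, -1, 2, -1], [0, 0, -1, 2]].
All simple roots have the same length, so the diagram is simply laced. The associated Dynkin diagram is a chain of 2 nodes with a fork of two nodes at one end (D_4), so the type is D_4 (the algebra so(8)).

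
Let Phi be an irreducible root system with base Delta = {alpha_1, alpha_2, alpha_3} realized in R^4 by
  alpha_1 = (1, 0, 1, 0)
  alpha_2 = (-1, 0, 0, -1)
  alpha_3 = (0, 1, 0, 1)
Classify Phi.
Compute the Cartan integers a_ij = 2(alpha_i, alpha_j)/(alpha_j, alpha_j); the resulting 3x3 Cartan matrix is
[[2, -1, 0], [-1, 2, -1], [0, -1, 2]].
All simple roots have the same length, so the diagram is simply laced. The associated Dynkin diagram is a chain of 3 nodes with single edges (A_3), so the type is A_3 (the algebra sl(4)).

A3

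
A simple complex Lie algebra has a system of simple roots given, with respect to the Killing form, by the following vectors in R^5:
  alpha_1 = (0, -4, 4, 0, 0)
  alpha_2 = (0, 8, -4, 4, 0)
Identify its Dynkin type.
G_2

Compute the Cartan integers a_ij = 2(alpha_i, alpha_j)/(alpha_j, alpha_j); the resulting 2x2 Cartan matrix is
[[2, -1], [-3, 2]].
The roots have two lengths (squared-length ratio 3:1); the short ones are alpha_{1}. The associated Dynkin diagram is two nodes joined by a triple edge (G_2), so the type is G_2.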